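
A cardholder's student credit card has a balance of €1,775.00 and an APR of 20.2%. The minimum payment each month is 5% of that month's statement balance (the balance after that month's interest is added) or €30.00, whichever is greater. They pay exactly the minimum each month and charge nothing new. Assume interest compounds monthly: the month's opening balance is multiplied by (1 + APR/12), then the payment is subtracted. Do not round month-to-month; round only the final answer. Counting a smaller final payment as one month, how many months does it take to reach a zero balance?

Monthly rate r = 20.2%/12 = 1.68333% = 0.0168333.
While 5% of the post-interest balance exceeds €30.00, each month B ← (B·(1+r))·(1 − 0.05), i.e. B shrinks by the factor (1+r)·0.95 = 0.96599.
This holds for months 1–32. Entering month 33 the balance is €586.61; 5% of the post-interest balance is now below €30.00, so the flat €30.00 minimum applies from here.
From month 33 a fixed €30.00 at rate r clears €586.61 in 24 more payments. Total: 32 + 24 = 56 months.

56 months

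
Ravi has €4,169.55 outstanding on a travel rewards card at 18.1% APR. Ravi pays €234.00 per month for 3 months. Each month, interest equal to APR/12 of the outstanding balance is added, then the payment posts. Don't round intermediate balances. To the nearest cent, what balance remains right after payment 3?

€3,648.44

Monthly rate r = 18.1%/12 = 1.50833% = 0.0150833.
Each month: B ← B·(1+r) − €234.00.
Month 1: interest €62.89; balance after payment €3,998.44.
Month 2: interest €60.31; balance after payment €3,824.75.
Month 3: interest €57.69; balance after payment €3,648.44.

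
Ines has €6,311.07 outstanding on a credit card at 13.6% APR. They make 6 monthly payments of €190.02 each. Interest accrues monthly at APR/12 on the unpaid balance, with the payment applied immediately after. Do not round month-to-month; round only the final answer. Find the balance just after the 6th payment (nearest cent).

€5,579.65

Monthly rate r = 13.6%/12 = 1.13333% = 0.0113333.
Each month: B ← B·(1+r) − €190.02.
Month 1: interest €71.53; balance after payment €6,192.58.
Month 2: interest €70.18; balance after payment €6,072.74.
Month 3: interest €68.82; balance after payment €5,951.54.
Month 4: interest €67.45; balance after payment €5,828.97.
Month 5: interest €66.06; balance after payment €5,705.01.
Month 6: interest €64.66; balance after payment €5,579.65.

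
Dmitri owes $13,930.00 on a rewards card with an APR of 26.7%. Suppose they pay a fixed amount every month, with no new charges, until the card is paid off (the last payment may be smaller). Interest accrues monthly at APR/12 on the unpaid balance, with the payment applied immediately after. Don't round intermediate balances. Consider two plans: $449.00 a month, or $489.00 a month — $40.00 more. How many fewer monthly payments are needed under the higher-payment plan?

Monthly rate r = 26.7%/12 = 2.225% = 0.02225.
At $449.00/mo: n = ⌈−ln(1 − rB₀/P)/ln(1+r)⌉ = 54 payments (last $119.57); total interest = total paid − $13,930.00 = $9,986.57.
At $489.00/mo: 46 payments (last $320.80); total interest $8,395.80.
Payments saved = 54 − 46 = 8.

8 fewer payments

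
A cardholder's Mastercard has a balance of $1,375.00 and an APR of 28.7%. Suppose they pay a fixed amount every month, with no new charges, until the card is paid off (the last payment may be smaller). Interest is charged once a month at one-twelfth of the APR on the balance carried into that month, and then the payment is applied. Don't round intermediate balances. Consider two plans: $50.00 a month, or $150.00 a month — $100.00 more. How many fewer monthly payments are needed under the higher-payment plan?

35 fewer payments

Monthly rate r = 28.7%/12 = 2.39167% = 0.0239167.
At $50.00/mo: n = ⌈−ln(1 − rB₀/P)/ln(1+r)⌉ = 46 payments (last $18.14); total interest = total paid − $1,375.00 = $893.14.
At $150.00/mo: 11 payments (last $71.08); total interest $196.08.
Payments saved = 46 − 11 = 35.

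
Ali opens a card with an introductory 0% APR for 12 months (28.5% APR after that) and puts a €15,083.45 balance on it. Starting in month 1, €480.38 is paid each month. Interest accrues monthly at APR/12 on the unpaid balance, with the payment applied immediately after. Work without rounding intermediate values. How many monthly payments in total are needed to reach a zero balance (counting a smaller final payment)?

39 months

Promo months 1–12 at r₀ = 0%/12 = 0; months 13+ at r₁ = 28.5%/12 = 0.02375.
After month 12 (no interest yet): B = €15,083.45 − 12·€480.38 = €9,318.89.
Then at r₁ with €480.38/mo: n₂ = −ln(1 − r₁·B/P)/ln(1+r₁) ≈ 26.31 → 27 more payments.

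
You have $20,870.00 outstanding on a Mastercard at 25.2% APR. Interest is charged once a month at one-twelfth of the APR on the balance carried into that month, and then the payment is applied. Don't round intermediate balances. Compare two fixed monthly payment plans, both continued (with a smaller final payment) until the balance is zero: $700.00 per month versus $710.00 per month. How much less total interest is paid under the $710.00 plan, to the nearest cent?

$323.39

Monthly rate r = 25.2%/12 = 2.1% = 0.021.
At $700.00/mo: n = ⌈−ln(1 − rB₀/P)/ln(1+r)⌉ = 48 payments (last $236.98); total interest = total paid − $20,870.00 = $12,266.98.
At $710.00/mo: 47 payments (last $153.59); total interest $11,943.59.
Interest saved = $12,266.98 − $11,943.59 = $323.39.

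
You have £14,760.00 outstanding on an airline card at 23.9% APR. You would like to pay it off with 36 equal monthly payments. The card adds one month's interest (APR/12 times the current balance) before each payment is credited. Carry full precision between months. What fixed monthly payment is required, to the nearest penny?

£578.30

Monthly rate r = 23.9%/12 = 1.99167% = 0.0199167.
Level-payment amortization: P = B₀·r / (1 − (1+r)^(−n)) = 14760.00·0.0199167 / (1 − 1.01992^(−36)).
Denominator 1 − (1+r)^(−36) = 0.508332835.
P = 293.97 / 0.508332835 ≈ 578.30.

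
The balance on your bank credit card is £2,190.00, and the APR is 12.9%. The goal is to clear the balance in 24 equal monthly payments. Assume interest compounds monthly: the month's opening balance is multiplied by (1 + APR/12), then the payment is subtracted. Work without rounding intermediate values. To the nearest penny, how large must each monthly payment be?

£104.01

Monthly rate r = 12.9%/12 = 1.075% = 0.01075.
Level-payment amortization: P = B₀·r / (1 − (1+r)^(−n)) = 2190.00·0.01075 / (1 − 1.01075^(−24)).
Denominator 1 − (1+r)^(−24) = 0.226340256.
P = 23.5425 / 0.226340256 ≈ 104.01.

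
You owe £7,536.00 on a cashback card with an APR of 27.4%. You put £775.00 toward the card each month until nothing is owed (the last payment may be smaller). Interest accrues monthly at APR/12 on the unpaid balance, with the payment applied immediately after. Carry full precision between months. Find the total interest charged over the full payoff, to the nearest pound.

£1,083

Monthly rate r = 27.4%/12 = 2.28333% = 0.0228333.
Payoff takes n = ⌈−ln(1 − rB₀/P)/ln(1+r)⌉ = ⌈11.121⌉ = 12 payments; the last is £94.41.
Total paid = 11·£775.00 + £94.41 = £8,619.41.
Total interest = total paid − principal = £8,619.41 − £7,536.00 = £1,083.41.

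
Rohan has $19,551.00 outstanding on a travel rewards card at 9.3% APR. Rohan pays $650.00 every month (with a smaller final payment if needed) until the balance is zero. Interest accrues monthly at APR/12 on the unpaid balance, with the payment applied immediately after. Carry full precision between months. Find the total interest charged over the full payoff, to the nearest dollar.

$2,796

Monthly rate r = 9.3%/12 = 0.775% = 0.00775.
Payoff takes n = ⌈−ln(1 − rB₀/P)/ln(1+r)⌉ = ⌈34.379⌉ = 35 payments; the last is $246.88.
Total paid = 34·$650.00 + $246.88 = $22,346.88.
Total interest = total paid − principal = $22,346.88 − $19,551.00 = $2,795.88.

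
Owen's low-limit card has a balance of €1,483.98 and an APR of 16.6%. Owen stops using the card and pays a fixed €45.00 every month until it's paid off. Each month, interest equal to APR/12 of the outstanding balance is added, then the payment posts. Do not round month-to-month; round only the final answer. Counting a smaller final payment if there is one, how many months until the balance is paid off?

45 months

Monthly rate r = 16.6%/12 = 1.38333% = 0.0138333.
Recurrence: B ← B·(1+r) − €45.00.
Month 1: interest €20.53; balance after payment €1,459.51.
Month 2: interest €20.19; balance after payment €1,434.70.
Closed form: n = −ln(1 − rB₀/P)/ln(1+r) = −ln(0.54381)/ln(1.01383) ≈ 44.339, so the balance reaches zero during payment 45.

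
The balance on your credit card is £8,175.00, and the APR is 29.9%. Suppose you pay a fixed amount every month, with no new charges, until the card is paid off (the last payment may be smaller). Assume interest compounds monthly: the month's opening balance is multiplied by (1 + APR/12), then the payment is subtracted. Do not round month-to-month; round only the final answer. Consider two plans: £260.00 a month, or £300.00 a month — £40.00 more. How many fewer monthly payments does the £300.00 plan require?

16 fewer payments

Monthly rate r = 29.9%/12 = 2.49167% = 0.0249167.
At £260.00/mo: n = ⌈−ln(1 − rB₀/P)/ln(1+r)⌉ = 63 payments (last £42.43); total interest = total paid − £8,175.00 = £7,987.43.
At £300.00/mo: 47 payments (last £50.85); total interest £5,675.85.
Payments saved = 63 − 47 = 16.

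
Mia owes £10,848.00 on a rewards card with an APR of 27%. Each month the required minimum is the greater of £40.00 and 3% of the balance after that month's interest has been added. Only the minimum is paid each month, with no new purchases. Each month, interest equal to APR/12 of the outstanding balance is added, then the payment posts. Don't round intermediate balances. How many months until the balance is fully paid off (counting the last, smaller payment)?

318 months

Monthly rate r = 27%/12 = 2.25% = 0.0225.
While 3% of the post-interest balance exceeds £40.00, each month B ← (B·(1+r))·(1 − 0.03), i.e. B shrinks by the factor (1+r)·0.97 = 0.99182.
This holds for months 1–259. Entering month 260 the balance is £1,294.28; 3% of the post-interest balance is now below £40.00, so the flat £40.00 minimum applies from here.
From month 260 a fixed £40.00 at rate r clears £1,294.28 in 59 more payments. Total: 259 + 59 = 318 months.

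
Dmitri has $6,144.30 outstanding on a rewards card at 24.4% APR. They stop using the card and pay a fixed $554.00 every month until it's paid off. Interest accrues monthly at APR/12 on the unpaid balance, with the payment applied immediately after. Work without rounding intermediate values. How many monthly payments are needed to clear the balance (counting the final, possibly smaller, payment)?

Monthly rate r = 24.4%/12 = 2.03333% = 0.0203333.
Recurrence: B ← B·(1+r) − $554.00.
Month 1: interest $124.93; balance after payment $5,715.23.
Month 2: interest $116.21; balance after payment $5,277.44.
Closed form: n = −ln(1 − rB₀/P)/ln(1+r) = −ln(0.77449)/ln(1.02033) ≈ 12.696, so the balance reaches zero during payment 13.

13 months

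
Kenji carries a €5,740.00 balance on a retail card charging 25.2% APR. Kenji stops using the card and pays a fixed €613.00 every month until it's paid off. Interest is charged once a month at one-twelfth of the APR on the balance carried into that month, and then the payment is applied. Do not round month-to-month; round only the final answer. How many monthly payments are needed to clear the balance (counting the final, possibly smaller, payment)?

Monthly rate r = 25.2%/12 = 2.1% = 0.021.
Recurrence: B ← B·(1+r) − €613.00.
Month 1: interest €120.54; balance after payment €5,247.54.
Month 2: interest €110.20; balance after payment €4,744.74.
Closed form: n = −ln(1 − rB₀/P)/ln(1+r) = −ln(0.80336)/ln(1.021) ≈ 10.535, so the balance reaches zero during payment 11.

11 months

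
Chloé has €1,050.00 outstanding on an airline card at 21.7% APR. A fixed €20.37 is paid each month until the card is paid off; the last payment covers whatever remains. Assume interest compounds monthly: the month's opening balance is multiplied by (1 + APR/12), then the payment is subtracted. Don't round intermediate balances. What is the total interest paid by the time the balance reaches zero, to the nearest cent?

Monthly rate r = 21.7%/12 = 1.80833% = 0.0180833.
Payoff takes n = ⌈−ln(1 − rB₀/P)/ln(1+r)⌉ = ⌈150.106⌉ = 151 payments; the last is €2.18.
Total paid = 150·€20.37 + €2.18 = €3,057.68.
Total interest = total paid − principal = €3,057.68 − €1,050.00 = €2,007.68.

€2,007.68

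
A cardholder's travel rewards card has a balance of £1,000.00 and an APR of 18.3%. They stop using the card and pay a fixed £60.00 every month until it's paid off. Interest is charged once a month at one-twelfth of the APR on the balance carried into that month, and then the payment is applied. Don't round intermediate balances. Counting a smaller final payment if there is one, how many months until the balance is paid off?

20 payments

Monthly rate r = 18.3%/12 = 1.525% = 0.01525.
Recurrence: B ← B·(1+r) − £60.00.
Month 1: interest £15.25; balance after payment £955.25.
Month 2: interest £14.57; balance after payment £909.82.
Closed form: n = −ln(1 − rB₀/P)/ln(1+r) = −ln(0.74583)/ln(1.01525) ≈ 19.376, so the balance reaches zero during payment 20.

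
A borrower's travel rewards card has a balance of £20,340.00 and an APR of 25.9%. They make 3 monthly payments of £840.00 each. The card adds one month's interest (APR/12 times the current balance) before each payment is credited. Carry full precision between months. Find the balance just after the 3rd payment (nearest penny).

Monthly rate r = 25.9%/12 = 2.15833% = 0.0215833.
Each month: B ← B·(1+r) − £840.00.
Month 1: interest £439.00; balance after payment £19,939.01.
Month 2: interest £430.35; balance after payment £19,529.36.
Month 3: interest £421.51; balance after payment £19,110.86.

£19,110.86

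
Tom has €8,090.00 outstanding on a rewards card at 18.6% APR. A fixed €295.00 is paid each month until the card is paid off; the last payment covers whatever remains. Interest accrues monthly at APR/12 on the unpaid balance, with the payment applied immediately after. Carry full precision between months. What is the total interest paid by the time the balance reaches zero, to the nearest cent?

Monthly rate r = 18.6%/12 = 1.55% = 0.0155.
Payoff takes n = ⌈−ln(1 − rB₀/P)/ln(1+r)⌉ = ⌈35.986⌉ = 36 payments; the last is €290.88.
Total paid = 35·€295.00 + €290.88 = €10,615.88.
Total interest = total paid − principal = €10,615.88 − €8,090.00 = €2,525.88.

€2,525.88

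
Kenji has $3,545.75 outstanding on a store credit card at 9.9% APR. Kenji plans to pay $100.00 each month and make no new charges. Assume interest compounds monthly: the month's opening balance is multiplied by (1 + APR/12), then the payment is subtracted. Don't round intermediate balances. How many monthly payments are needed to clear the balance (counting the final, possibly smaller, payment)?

43 payments

Monthly rate r = 9.9%/12 = 0.825% = 0.00825.
Recurrence: B ← B·(1+r) − $100.00.
Month 1: interest $29.25; balance after payment $3,475.00.
Month 2: interest $28.67; balance after payment $3,403.67.
Closed form: n = −ln(1 − rB₀/P)/ln(1+r) = −ln(0.70748)/ln(1.00825) ≈ 42.118, so the balance reaches zero during payment 43.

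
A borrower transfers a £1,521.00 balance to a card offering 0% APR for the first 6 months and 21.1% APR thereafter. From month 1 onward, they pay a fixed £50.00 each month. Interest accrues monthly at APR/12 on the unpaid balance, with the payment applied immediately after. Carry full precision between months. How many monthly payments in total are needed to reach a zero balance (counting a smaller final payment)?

Promo months 1–6 at r₀ = 0%/12 = 0; months 7+ at r₁ = 21.1%/12 = 0.0175833.
After month 6 (no interest yet): B = £1,521.00 − 6·£50.00 = £1,221.00.
Then at r₁ with £50.00/mo: n₂ = −ln(1 − r₁·B/P)/ln(1+r₁) ≈ 32.19 → 33 more payments.

39 months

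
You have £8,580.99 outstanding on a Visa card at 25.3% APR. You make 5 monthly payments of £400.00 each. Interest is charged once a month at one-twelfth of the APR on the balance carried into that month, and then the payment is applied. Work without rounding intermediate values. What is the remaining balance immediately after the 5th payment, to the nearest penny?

£7,438.39

Monthly rate r = 25.3%/12 = 2.10833% = 0.0210833.
Each month: B ← B·(1+r) − £400.00.
Month 1: interest £180.92; balance after payment £8,361.91.
Month 2: interest £176.30; balance after payment £8,138.20.
Month 3: interest £171.58; balance after payment £7,909.78.
Month 4: interest £166.76; balance after payment £7,676.55.
Month 5: interest £161.85; balance after payment £7,438.39.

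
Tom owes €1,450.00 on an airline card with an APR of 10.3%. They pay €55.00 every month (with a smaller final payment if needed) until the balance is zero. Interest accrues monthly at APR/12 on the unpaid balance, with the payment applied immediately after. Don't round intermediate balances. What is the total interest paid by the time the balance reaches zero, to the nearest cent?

Monthly rate r = 10.3%/12 = 0.858333% = 0.00858333.
Payoff takes n = ⌈−ln(1 − rB₀/P)/ln(1+r)⌉ = ⌈30.018⌉ = 31 payments; the last is €1.00.
Total paid = 30·€55.00 + €1.00 = €1,651.00.
Total interest = total paid − principal = €1,651.00 − €1,450.00 = €201.00.

€201.00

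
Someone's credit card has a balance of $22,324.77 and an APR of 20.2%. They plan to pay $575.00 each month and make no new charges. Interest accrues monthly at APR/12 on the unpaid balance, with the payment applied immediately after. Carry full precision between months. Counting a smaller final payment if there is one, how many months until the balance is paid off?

Monthly rate r = 20.2%/12 = 1.68333% = 0.0168333.
Recurrence: B ← B·(1+r) − $575.00.
Month 1: interest $375.80; balance after payment $22,125.57.
Month 2: interest $372.45; balance after payment $21,923.02.
Closed form: n = −ln(1 − rB₀/P)/ln(1+r) = −ln(0.34643)/ln(1.01683) ≈ 63.503, so the balance reaches zero during payment 64.

64 payments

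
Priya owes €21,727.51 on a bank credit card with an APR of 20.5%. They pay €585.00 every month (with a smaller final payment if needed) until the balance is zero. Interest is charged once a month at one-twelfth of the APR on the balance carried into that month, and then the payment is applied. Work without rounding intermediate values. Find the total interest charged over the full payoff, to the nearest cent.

€13,032.69

Monthly rate r = 20.5%/12 = 1.70833% = 0.0170833.
Payoff takes n = ⌈−ln(1 − rB₀/P)/ln(1+r)⌉ = ⌈59.417⌉ = 60 payments; the last is €245.20.
Total paid = 59·€585.00 + €245.20 = €34,760.20.
Total interest = total paid − principal = €34,760.20 − €21,727.51 = €13,032.69.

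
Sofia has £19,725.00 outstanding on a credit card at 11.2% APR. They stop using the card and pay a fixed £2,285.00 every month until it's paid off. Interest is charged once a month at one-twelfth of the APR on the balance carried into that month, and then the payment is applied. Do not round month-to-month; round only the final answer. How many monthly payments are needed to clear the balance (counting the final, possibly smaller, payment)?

Monthly rate r = 11.2%/12 = 0.933333% = 0.00933333.
Recurrence: B ← B·(1+r) − £2,285.00.
Month 1: interest £184.10; balance after payment £17,624.10.
Month 2: interest £164.49; balance after payment £15,503.59.
Closed form: n = −ln(1 − rB₀/P)/ln(1+r) = −ln(0.91943)/ln(1.00933) ≈ 9.042, so the balance reaches zero during payment 10.

10 payments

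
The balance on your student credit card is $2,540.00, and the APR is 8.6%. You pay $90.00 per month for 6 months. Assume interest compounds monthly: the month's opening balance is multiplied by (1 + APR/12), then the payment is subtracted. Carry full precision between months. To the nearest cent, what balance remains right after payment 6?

Monthly rate r = 8.6%/12 = 0.716667% = 0.00716667.
Each month: B ← B·(1+r) − $90.00.
Month 1: interest $18.20; balance after payment $2,468.20.
Month 2: interest $17.69; balance after payment $2,395.89.
Month 3: interest $17.17; balance after payment $2,323.06.
Month 4: interest $16.65; balance after payment $2,249.71.
Month 5: interest $16.12; balance after payment $2,175.83.
Month 6: interest $15.59; balance after payment $2,101.43.

$2,101.43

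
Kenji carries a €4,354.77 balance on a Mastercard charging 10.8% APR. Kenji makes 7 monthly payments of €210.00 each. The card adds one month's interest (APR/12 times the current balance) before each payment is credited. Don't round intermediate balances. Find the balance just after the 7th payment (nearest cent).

Monthly rate r = 10.8%/12 = 0.9% = 0.009.
Each month: B ← B·(1+r) − €210.00.
Month 1: interest €39.19; balance after payment €4,183.96.
Month 2: interest €37.66; balance after payment €4,011.62.
Month 3: interest €36.10; balance after payment €3,837.72.
Month 4: interest €34.54; balance after payment €3,662.26.
Month 5: interest €32.96; balance after payment €3,485.22.
Month 6: interest €31.37; balance after payment €3,306.59.
Month 7: interest €29.76; balance after payment €3,126.35.

€3,126.35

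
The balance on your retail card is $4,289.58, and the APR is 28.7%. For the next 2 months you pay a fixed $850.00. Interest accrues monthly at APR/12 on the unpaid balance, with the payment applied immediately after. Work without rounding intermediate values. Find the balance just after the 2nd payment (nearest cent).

Monthly rate r = 28.7%/12 = 2.39167% = 0.0239167.
Each month: B ← B·(1+r) − $850.00.
Month 1: interest $102.59; balance after payment $3,542.17.
Month 2: interest $84.72; balance after payment $2,776.89.

$2,776.89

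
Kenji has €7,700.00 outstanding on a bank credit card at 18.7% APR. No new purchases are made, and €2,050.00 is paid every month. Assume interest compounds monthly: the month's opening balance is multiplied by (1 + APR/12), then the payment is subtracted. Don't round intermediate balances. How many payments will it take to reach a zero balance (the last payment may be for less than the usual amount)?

Monthly rate r = 18.7%/12 = 1.55833% = 0.0155833.
Recurrence: B ← B·(1+r) − €2,050.00.
Month 1: interest €119.99; balance after payment €5,769.99.
Month 2: interest €89.92; balance after payment €3,809.91.
Month 3: interest €59.37; balance after payment €1,819.28.
Month 4: interest €28.35; balance after payment €0.00.

4 payments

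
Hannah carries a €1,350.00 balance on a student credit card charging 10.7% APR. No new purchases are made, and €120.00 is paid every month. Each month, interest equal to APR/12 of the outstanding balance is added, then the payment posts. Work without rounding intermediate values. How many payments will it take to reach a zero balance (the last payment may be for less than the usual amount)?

12 payments

Monthly rate r = 10.7%/12 = 0.891667% = 0.00891667.
Recurrence: B ← B·(1+r) − €120.00.
Month 1: interest €12.04; balance after payment €1,242.04.
Month 2: interest €11.07; balance after payment €1,133.11.
Closed form: n = −ln(1 − rB₀/P)/ln(1+r) = −ln(0.89969)/ln(1.00892) ≈ 11.908, so the balance reaches zero during payment 12.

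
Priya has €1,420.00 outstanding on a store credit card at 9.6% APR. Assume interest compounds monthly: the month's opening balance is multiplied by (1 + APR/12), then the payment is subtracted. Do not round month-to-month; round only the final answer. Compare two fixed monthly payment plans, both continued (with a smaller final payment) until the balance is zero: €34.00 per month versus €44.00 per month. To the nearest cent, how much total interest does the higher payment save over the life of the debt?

€85.95

Monthly rate r = 9.6%/12 = 0.8% = 0.008.
At €34.00/mo: n = ⌈−ln(1 − rB₀/P)/ln(1+r)⌉ = 52 payments (last €1.14); total interest = total paid − €1,420.00 = €315.14.
At €44.00/mo: 38 payments (last €21.19); total interest €229.19.
Interest saved = €315.14 − €229.19 = €85.95.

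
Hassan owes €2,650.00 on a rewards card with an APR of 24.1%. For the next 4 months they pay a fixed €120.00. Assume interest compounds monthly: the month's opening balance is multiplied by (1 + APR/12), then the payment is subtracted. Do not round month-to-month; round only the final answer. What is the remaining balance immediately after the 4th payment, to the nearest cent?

€2,374.73

Monthly rate r = 24.1%/12 = 2.00833% = 0.0200833.
Each month: B ← B·(1+r) − €120.00.
Month 1: interest €53.22; balance after payment €2,583.22.
Month 2: interest €51.88; balance after payment €2,515.10.
Month 3: interest €50.51; balance after payment €2,445.61.
Month 4: interest €49.12; balance after payment €2,374.73.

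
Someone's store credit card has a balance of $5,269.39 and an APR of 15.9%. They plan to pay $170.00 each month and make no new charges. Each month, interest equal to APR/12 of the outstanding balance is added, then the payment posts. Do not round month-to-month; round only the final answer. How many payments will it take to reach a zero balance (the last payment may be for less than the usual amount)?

41 months

Monthly rate r = 15.9%/12 = 1.325% = 0.01325.
Recurrence: B ← B·(1+r) − $170.00.
Month 1: interest $69.82; balance after payment $5,169.21.
Month 2: interest $68.49; balance after payment $5,067.70.
Closed form: n = −ln(1 − rB₀/P)/ln(1+r) = −ln(0.5893)/ln(1.01325) ≈ 40.175, so the balance reaches zero during payment 41.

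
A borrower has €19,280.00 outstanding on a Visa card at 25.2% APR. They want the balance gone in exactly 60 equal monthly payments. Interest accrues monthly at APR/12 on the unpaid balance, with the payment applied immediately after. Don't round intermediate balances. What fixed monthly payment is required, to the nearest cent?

€568.16

Monthly rate r = 25.2%/12 = 2.1% = 0.021.
Level-payment amortization: P = B₀·r / (1 − (1+r)^(−n)) = 19280.00·0.021 / (1 − 1.021^(−60)).
Denominator 1 − (1+r)^(−60) = 0.712620705.
P = 404.88 / 0.712620705 ≈ 568.16.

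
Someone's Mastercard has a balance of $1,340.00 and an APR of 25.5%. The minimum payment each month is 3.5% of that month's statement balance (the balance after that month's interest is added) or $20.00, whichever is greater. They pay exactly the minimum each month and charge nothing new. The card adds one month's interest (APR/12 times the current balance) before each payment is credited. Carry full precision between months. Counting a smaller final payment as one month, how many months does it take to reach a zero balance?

103 months

Monthly rate r = 25.5%/12 = 2.125% = 0.02125.
While 3.5% of the post-interest balance exceeds $20.00, each month B ← (B·(1+r))·(1 − 0.035), i.e. B shrinks by the factor (1+r)·0.965 = 0.98551.
This holds for months 1–60. Entering month 61 the balance is $558.04; 3.5% of the post-interest balance is now below $20.00, so the flat $20.00 minimum applies from here.
From month 61 a fixed $20.00 at rate r clears $558.04 in 43 more payments. Total: 60 + 43 = 103 months.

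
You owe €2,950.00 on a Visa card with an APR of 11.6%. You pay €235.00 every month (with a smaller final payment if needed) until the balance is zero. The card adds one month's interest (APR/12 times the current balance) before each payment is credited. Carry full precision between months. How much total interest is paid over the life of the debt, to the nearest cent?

€210.38

Monthly rate r = 11.6%/12 = 0.966667% = 0.00966667.
Payoff takes n = ⌈−ln(1 − rB₀/P)/ln(1+r)⌉ = ⌈13.447⌉ = 14 payments; the last is €105.38.
Total paid = 13·€235.00 + €105.38 = €3,160.38.
Total interest = total paid − principal = €3,160.38 − €2,950.00 = €210.38.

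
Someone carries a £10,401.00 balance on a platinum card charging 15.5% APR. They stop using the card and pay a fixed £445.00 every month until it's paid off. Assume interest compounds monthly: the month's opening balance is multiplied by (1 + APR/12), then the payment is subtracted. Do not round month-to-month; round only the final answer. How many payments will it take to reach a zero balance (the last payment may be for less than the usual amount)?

29 months

Monthly rate r = 15.5%/12 = 1.29167% = 0.0129167.
Recurrence: B ← B·(1+r) − £445.00.
Month 1: interest £134.35; balance after payment £10,090.35.
Month 2: interest £130.33; balance after payment £9,775.68.
Closed form: n = −ln(1 − rB₀/P)/ln(1+r) = −ln(0.6981)/ln(1.01292) ≈ 28.003, so the balance reaches zero during payment 29.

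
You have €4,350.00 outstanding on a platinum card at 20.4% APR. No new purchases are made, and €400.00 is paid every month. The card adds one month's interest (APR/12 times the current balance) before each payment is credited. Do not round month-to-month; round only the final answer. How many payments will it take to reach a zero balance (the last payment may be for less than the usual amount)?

13 months

Monthly rate r = 20.4%/12 = 1.7% = 0.017.
Recurrence: B ← B·(1+r) − €400.00.
Month 1: interest €73.95; balance after payment €4,023.95.
Month 2: interest €68.41; balance after payment €3,692.36.
Closed form: n = −ln(1 − rB₀/P)/ln(1+r) = −ln(0.81512)/ln(1.017) ≈ 12.126, so the balance reaches zero during payment 13.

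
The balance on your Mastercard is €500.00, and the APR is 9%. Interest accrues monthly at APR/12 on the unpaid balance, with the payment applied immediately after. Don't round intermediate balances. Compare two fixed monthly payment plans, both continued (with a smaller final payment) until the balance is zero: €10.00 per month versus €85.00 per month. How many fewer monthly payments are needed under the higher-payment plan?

56 fewer payments

Monthly rate r = 9%/12 = 0.75% = 0.0075.
At €10.00/mo: n = ⌈−ln(1 − rB₀/P)/ln(1+r)⌉ = 63 payments (last €9.02); total interest = total paid − €500.00 = €129.02.
At €85.00/mo: 7 payments (last €3.29); total interest €13.29.
Payments saved = 63 − 7 = 56.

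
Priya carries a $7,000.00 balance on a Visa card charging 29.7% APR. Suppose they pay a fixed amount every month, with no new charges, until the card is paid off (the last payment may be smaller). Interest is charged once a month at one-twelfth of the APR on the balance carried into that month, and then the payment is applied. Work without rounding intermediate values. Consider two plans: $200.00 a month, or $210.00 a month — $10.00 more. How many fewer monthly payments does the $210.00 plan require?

11 fewer payments

Monthly rate r = 29.7%/12 = 2.475% = 0.02475.
At $200.00/mo: n = ⌈−ln(1 − rB₀/P)/ln(1+r)⌉ = 83 payments (last $57.69); total interest = total paid − $7,000.00 = $9,457.69.
At $210.00/mo: 72 payments (last $61.63); total interest $7,971.63.
Payments saved = 83 − 72 = 11.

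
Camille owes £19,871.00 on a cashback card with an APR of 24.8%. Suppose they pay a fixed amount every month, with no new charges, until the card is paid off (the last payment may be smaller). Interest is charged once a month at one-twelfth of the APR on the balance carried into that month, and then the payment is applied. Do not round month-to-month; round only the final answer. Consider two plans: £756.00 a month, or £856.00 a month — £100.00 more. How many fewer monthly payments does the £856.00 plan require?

Monthly rate r = 24.8%/12 = 2.06667% = 0.0206667.
At £756.00/mo: n = ⌈−ln(1 − rB₀/P)/ln(1+r)⌉ = 39 payments (last £230.95); total interest = total paid − £19,871.00 = £9,087.95.
At £856.00/mo: 32 payments (last £808.61); total interest £7,473.61.
Payments saved = 39 − 32 = 7.

7 fewer payments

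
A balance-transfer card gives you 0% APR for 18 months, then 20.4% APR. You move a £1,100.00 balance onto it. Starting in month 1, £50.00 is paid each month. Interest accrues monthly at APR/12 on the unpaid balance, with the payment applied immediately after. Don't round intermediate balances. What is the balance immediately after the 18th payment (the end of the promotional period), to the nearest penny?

£200.00

Promo months 1–18 at r₀ = 0%/12 = 0; months 19+ at r₁ = 20.4%/12 = 0.017.
After month 18 (no interest yet): B = £1,100.00 − 18·£50.00 = £200.00.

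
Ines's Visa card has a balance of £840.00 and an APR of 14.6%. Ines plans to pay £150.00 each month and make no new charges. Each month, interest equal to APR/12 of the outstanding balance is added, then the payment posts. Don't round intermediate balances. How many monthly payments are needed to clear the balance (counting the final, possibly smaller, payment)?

6 payments

Monthly rate r = 14.6%/12 = 1.21667% = 0.0121667.
Recurrence: B ← B·(1+r) − £150.00.
Month 1: interest £10.22; balance after payment £700.22.
Month 2: interest £8.52; balance after payment £558.74.
Month 3: interest £6.80; balance after payment £415.54.
Month 4: interest £5.06; balance after payment £270.59.
Month 5: interest £3.29; balance after payment £123.89.
Month 6: interest £1.51; balance after payment £0.00.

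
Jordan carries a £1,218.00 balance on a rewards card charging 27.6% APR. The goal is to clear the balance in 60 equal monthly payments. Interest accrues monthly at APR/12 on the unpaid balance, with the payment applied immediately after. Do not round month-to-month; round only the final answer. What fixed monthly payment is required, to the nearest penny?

Monthly rate r = 27.6%/12 = 2.3% = 0.023.
Level-payment amortization: P = B₀·r / (1 − (1+r)^(−n)) = 1218.00·0.023 / (1 − 1.023^(−60)).
Denominator 1 − (1+r)^(−60) = 0.744458184.
P = 28.014 / 0.744458184 ≈ 37.63.

£37.63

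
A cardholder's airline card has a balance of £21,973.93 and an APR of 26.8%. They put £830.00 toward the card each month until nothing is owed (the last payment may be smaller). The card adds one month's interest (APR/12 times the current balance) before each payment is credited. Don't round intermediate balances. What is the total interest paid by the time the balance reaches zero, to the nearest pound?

Monthly rate r = 26.8%/12 = 2.23333% = 0.0223333.
Payoff takes n = ⌈−ln(1 − rB₀/P)/ln(1+r)⌉ = ⌈40.507⌉ = 41 payments; the last is £422.70.
Total paid = 40·£830.00 + £422.70 = £33,622.70.
Total interest = total paid − principal = £33,622.70 − £21,973.93 = £11,648.77.

£11,649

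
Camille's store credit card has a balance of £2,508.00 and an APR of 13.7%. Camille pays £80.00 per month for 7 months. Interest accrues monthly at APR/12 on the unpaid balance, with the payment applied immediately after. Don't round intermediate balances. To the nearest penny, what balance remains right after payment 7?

Monthly rate r = 13.7%/12 = 1.14167% = 0.0114167.
Each month: B ← B·(1+r) − £80.00.
Month 1: interest £28.63; balance after payment £2,456.63.
Month 2: interest £28.05; balance after payment £2,404.68.
Month 3: interest £27.45; balance after payment £2,352.13.
Month 4: interest £26.85; balance after payment £2,298.99.
Month 5: interest £26.25; balance after payment £2,245.23.
Month 6: interest £25.63; balance after payment £2,190.87.
Month 7: interest £25.01; balance after payment £2,135.88.

£2,135.88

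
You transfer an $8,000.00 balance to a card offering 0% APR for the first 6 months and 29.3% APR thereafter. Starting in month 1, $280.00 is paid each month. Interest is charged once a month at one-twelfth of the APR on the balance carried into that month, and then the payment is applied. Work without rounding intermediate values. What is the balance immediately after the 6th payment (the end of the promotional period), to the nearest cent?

$6,320.00

Promo months 1–6 at r₀ = 0%/12 = 0; months 7+ at r₁ = 29.3%/12 = 0.0244167.
After month 6 (no interest yet): B = $8,000.00 − 6·$280.00 = $6,320.00.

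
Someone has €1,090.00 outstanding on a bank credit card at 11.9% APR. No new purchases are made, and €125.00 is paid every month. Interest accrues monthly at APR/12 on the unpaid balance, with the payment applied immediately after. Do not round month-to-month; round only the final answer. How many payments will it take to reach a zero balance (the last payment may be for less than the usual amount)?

Monthly rate r = 11.9%/12 = 0.991667% = 0.00991667.
Recurrence: B ← B·(1+r) − €125.00.
Month 1: interest €10.81; balance after payment €975.81.
Month 2: interest €9.68; balance after payment €860.49.
Closed form: n = −ln(1 − rB₀/P)/ln(1+r) = −ln(0.91353)/ln(1.00992) ≈ 9.165, so the balance reaches zero during payment 10.

10 months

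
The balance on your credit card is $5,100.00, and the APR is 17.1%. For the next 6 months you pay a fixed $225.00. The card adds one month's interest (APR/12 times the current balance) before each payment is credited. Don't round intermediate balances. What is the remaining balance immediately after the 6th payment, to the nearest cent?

$4,152.87

Monthly rate r = 17.1%/12 = 1.425% = 0.01425.
Each month: B ← B·(1+r) − $225.00.
Month 1: interest $72.67; balance after payment $4,947.68.
Month 2: interest $70.50; balance after payment $4,793.18.
Month 3: interest $68.30; balance after payment $4,636.48.
Month 4: interest $66.07; balance after payment $4,477.55.
Month 5: interest $63.81; balance after payment $4,316.36.
Month 6: interest $61.51; balance after payment $4,152.87.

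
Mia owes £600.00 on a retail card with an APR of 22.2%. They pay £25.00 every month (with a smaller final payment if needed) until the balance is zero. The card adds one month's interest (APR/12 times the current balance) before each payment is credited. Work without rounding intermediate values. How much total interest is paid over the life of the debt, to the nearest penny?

Monthly rate r = 22.2%/12 = 1.85% = 0.0185.
Payoff takes n = ⌈−ln(1 − rB₀/P)/ln(1+r)⌉ = ⌈32.022⌉ = 33 payments; the last is £0.55.
Total paid = 32·£25.00 + £0.55 = £800.55.
Total interest = total paid − principal = £800.55 − £600.00 = £200.55.

£200.55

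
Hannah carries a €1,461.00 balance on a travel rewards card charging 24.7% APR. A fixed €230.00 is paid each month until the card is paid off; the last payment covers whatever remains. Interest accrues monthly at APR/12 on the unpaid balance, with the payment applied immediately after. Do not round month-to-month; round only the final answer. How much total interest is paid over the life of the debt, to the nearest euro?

Monthly rate r = 24.7%/12 = 2.05833% = 0.0205833.
Payoff takes n = ⌈−ln(1 − rB₀/P)/ln(1+r)⌉ = ⌈6.877⌉ = 7 payments; the last is €202.06.
Total paid = 6·€230.00 + €202.06 = €1,582.06.
Total interest = total paid − principal = €1,582.06 − €1,461.00 = €121.06.

€121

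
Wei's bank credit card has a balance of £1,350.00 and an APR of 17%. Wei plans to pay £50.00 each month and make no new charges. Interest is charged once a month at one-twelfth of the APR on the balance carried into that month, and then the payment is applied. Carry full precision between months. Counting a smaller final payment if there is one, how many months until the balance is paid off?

Monthly rate r = 17%/12 = 1.41667% = 0.0141667.
Recurrence: B ← B·(1+r) − £50.00.
Month 1: interest £19.12; balance after payment £1,319.12.
Month 2: interest £18.69; balance after payment £1,287.81.
Closed form: n = −ln(1 − rB₀/P)/ln(1+r) = −ln(0.6175)/ln(1.01417) ≈ 34.269, so the balance reaches zero during payment 35.

35 payments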